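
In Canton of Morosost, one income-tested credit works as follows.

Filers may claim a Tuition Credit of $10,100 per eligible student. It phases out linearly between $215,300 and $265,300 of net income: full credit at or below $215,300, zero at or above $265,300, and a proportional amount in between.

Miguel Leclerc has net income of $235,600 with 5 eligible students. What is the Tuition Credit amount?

$29,997

Tuition Credit: base = 5 × $10,100 = $50,500. $235,600 is $20,300 into a $50,000 phase-out range, leaving 29,700/50,000 of the credit: $50,500 × 29,700/50,000 = $29,997.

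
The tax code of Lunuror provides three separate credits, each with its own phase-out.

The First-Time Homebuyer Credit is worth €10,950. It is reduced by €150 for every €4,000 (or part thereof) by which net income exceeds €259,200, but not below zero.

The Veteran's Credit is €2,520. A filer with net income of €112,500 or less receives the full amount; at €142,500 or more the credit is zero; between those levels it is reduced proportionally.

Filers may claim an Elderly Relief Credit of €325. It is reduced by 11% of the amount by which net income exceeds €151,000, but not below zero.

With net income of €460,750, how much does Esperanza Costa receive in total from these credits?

€3,300

First-Time Homebuyer Credit: income exceeds €259,200 by €201,550, which is 51 full-or-partial €4,000 increments; reduction = 51 × €150 = €7,650, leaving €3,300.
Veteran's Credit: €460,750 is at or above €142,500, so the credit is €0.
Elderly Relief Credit: 11% of the €309,750 excess over €151,000 is €34,072.50 ≥ base, so the credit is €0.
Total: €3,300 + €0 + €0 = €3,300.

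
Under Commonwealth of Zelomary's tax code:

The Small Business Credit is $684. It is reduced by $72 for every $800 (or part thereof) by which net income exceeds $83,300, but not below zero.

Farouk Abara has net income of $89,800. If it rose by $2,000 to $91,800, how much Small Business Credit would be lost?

At $89,800 — income exceeds $83,300 by $6,500, which is 9 full-or-partial $800 increments; reduction = 9 × $72 = $648, leaving $36.
At $91,800 — income exceeds $83,300 by $8,500 → 11 increments × $72 = $792 ≥ base, so the credit is $0.
Lost: $36 − $0 = $36.

$36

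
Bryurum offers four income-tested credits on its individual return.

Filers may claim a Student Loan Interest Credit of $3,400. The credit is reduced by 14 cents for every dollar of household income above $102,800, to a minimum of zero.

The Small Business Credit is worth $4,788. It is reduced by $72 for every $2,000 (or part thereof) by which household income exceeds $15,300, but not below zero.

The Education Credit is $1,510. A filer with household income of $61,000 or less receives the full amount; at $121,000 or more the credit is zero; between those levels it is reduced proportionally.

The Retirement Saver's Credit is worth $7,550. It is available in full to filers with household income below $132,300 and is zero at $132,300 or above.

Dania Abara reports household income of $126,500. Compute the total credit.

Student Loan Interest Credit: 14% of the $23,700 excess over $102,800 is $3,318; credit = $3,400 − $3,318 = $82.
Small Business Credit: income exceeds $15,300 by $111,200, which is 56 full-or-partial $2,000 increments; reduction = 56 × $72 = $4,032, leaving $756.
Education Credit: $126,500 is at or above $121,000, so the credit is $0.
Retirement Saver's Credit: $126,500 is below the $132,300 cutoff, so the full $7,550 applies.
Total: $82 + $756 + $0 + $7,550 = $8,388.

$8,388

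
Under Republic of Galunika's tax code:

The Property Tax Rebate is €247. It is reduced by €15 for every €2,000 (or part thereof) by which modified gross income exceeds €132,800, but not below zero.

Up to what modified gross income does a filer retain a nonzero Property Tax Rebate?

€164,800

After 16 increments the reduction is 16 × €15 = €240, leaving €7; one more increment wipes it out. Increment 16 ends at excess 16 × €2,000 = €32,000, so the highest qualifying income is €132,800 + €32,000 = €164,800.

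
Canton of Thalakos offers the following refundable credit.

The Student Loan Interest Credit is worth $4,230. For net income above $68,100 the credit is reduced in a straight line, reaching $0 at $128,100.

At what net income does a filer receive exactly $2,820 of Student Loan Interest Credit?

$88,100

$2,820 is 2,820/4,230 of the full $4,230, so 1,410/4,230 of the $60,000 range has been used: income = $68,100 + $60,000 × 1,410/4,230 = $88,100.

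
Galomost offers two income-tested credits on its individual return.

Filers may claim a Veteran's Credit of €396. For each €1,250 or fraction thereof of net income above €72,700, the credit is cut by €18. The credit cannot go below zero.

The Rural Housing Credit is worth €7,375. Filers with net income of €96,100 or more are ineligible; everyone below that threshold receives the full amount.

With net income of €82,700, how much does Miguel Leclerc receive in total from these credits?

Veteran's Credit: income exceeds €72,700 by €10,000, which is 8 full-or-partial €1,250 increments; reduction = 8 × €18 = €144, leaving €252.
Rural Housing Credit: €82,700 is below the €96,100 cutoff, so the full €7,375 applies.
Total: €252 + €7,375 = €7,627.

€7,627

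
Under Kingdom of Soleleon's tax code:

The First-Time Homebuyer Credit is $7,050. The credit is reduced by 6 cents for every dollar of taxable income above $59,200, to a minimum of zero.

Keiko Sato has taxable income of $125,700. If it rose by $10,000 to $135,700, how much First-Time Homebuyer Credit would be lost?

$600

At $125,700 — 6% of the $66,500 excess over $59,200 is $3,990; credit = $7,050 − $3,990 = $3,060.
At $135,700 — 6% of the $76,500 excess over $59,200 is $4,590; credit = $7,050 − $4,590 = $2,460.
Lost: $3,060 − $2,460 = $600.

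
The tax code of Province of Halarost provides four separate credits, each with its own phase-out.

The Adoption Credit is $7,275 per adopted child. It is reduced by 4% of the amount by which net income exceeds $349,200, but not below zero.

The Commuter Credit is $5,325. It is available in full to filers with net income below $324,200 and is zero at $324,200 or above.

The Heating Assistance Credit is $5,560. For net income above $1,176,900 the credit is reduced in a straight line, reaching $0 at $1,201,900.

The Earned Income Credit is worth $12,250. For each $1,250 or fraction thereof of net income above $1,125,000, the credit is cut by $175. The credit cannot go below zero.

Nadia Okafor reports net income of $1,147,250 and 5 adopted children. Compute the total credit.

$19,113

Adoption Credit: base = 5 × $7,275 = $36,375. 4% of the $798,050 excess over $349,200 is $31,922; credit = $36,375 − $31,922 = $4,453.
Commuter Credit: $1,147,250 meets or exceeds the $324,200 cutoff, so the credit is $0.
Heating Assistance Credit: $1,147,250 is at or below the $1,176,900 threshold, so the full $5,560 applies.
Earned Income Credit: income exceeds $1,125,000 by $22,250, which is 18 full-or-partial $1,250 increments; reduction = 18 × $175 = $3,150, leaving $9,100.
Total: $4,453 + $0 + $5,560 + $9,100 = $19,113.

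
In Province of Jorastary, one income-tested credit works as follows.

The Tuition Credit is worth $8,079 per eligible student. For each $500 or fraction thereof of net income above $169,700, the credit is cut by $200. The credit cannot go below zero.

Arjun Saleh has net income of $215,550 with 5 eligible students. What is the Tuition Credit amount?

Tuition Credit: base = 5 × $8,079 = $40,395. income exceeds $169,700 by $45,850, which is 92 full-or-partial $500 increments; reduction = 92 × $200 = $18,400, leaving $21,995.

$21,995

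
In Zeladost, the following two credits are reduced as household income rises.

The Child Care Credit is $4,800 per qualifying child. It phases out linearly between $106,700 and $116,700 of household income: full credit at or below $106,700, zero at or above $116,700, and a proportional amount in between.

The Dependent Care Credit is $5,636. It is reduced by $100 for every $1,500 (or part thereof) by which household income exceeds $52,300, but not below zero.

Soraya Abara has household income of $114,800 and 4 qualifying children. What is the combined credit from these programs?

$5,084

Child Care Credit: base = 4 × $4,800 = $19,200. $114,800 is $8,100 into a $10,000 phase-out range, leaving 1,900/10,000 of the credit: $19,200 × 1,900/10,000 = $3,648.
Dependent Care Credit: income exceeds $52,300 by $62,500, which is 42 full-or-partial $1,500 increments; reduction = 42 × $100 = $4,200, leaving $1,436.
Total: $3,648 + $1,436 = $5,084.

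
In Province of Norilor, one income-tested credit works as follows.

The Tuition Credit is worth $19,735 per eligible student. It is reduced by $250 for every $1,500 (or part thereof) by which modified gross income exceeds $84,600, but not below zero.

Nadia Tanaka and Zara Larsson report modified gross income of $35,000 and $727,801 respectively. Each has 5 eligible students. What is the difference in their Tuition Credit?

Nadia ($35,000): Tuition Credit: base = 5 × $19,735 = $98,675. $35,000 is at or below the $84,600 threshold, so the full $98,675 applies.
Zara ($727,801): Tuition Credit: base = 5 × $19,735 = $98,675. income exceeds $84,600 by $643,201 → 429 increments × $250 = $107,250 ≥ base, so the credit is $0.
Difference: |$98,675 − $0| = $98,675.

$98,675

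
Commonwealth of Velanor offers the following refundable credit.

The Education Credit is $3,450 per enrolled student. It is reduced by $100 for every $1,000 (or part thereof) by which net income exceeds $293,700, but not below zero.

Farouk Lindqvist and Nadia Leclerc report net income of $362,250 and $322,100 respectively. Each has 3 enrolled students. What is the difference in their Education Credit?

$4,000

Farouk ($362,250): Education Credit: base = 3 × $3,450 = $10,350. income exceeds $293,700 by $68,550, which is 69 full-or-partial $1,000 increments; reduction = 69 × $100 = $6,900, leaving $3,450.
Nadia ($322,100): Education Credit: base = 3 × $3,450 = $10,350. income exceeds $293,700 by $28,400, which is 29 full-or-partial $1,000 increments; reduction = 29 × $100 = $2,900, leaving $7,450.
Difference: |$3,450 − $7,450| = $4,000.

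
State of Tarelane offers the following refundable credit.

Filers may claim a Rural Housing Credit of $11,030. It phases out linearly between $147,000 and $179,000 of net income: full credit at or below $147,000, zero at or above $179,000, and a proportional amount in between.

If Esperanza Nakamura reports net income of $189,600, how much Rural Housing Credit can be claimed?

Rural Housing Credit: $189,600 is at or above $179,000, so the credit is $0.

$0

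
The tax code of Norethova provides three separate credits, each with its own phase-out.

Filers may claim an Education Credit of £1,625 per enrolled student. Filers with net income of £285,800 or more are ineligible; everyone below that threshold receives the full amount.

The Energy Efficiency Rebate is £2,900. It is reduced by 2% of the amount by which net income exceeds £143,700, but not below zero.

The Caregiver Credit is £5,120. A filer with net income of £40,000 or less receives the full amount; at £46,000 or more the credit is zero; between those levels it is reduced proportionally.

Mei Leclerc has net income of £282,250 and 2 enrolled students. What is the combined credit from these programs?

Education Credit: base = 2 × £1,625 = £3,250. £282,250 is below the £285,800 cutoff, so the full £3,250 applies.
Energy Efficiency Rebate: 2% of the £138,550 excess over £143,700 is £2,771; credit = £2,900 − £2,771 = £129.
Caregiver Credit: £282,250 is at or above £46,000, so the credit is £0.
Total: £3,250 + £129 + £0 = £3,379.

£3,379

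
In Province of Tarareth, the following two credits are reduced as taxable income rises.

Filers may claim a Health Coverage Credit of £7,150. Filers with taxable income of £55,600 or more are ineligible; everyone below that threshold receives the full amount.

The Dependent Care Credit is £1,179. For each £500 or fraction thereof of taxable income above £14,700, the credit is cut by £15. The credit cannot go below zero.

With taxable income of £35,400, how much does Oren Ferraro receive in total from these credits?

Health Coverage Credit: £35,400 is below the £55,600 cutoff, so the full £7,150 applies.
Dependent Care Credit: income exceeds £14,700 by £20,700, which is 42 full-or-partial £500 increments; reduction = 42 × £15 = £630, leaving £549.
Total: £7,150 + £549 = £7,699.

£7,699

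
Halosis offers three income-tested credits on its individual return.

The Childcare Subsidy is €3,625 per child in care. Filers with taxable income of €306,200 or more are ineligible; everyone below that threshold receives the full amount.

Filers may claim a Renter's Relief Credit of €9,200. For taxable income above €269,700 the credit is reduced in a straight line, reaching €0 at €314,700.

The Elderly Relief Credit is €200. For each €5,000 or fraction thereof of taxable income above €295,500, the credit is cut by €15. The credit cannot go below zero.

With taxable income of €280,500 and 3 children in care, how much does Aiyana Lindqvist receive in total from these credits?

€18,067

Childcare Subsidy: base = 3 × €3,625 = €10,875. €280,500 is below the €306,200 cutoff, so the full €10,875 applies.
Renter's Relief Credit: €280,500 is €10,800 into a €45,000 phase-out range, leaving 34,200/45,000 of the credit: €9,200 × 34,200/45,000 = €6,992.
Elderly Relief Credit: €280,500 is at or below the €295,500 threshold, so the full €200 applies.
Total: €10,875 + €6,992 + €200 = €18,067.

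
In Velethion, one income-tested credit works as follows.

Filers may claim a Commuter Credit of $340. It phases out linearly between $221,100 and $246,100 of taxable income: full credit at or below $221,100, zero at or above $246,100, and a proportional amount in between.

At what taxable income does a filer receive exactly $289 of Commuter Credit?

$224,850

$289 is 289/340 of the full $340, so 51/340 of the $25,000 range has been used: income = $221,100 + $25,000 × 51/340 = $224,850.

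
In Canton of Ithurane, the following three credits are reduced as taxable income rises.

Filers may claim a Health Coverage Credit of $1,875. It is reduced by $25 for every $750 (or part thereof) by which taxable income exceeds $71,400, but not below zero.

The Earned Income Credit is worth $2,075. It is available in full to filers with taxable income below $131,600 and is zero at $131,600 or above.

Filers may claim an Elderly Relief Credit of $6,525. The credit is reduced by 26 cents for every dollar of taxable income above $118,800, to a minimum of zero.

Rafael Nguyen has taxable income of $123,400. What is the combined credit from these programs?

Health Coverage Credit: income exceeds $71,400 by $52,000, which is 70 full-or-partial $750 increments; reduction = 70 × $25 = $1,750, leaving $125.
Earned Income Credit: $123,400 is below the $131,600 cutoff, so the full $2,075 applies.
Elderly Relief Credit: 26% of the $4,600 excess over $118,800 is $1,196; credit = $6,525 − $1,196 = $5,329.
Total: $125 + $2,075 + $5,329 = $7,529.

$7,529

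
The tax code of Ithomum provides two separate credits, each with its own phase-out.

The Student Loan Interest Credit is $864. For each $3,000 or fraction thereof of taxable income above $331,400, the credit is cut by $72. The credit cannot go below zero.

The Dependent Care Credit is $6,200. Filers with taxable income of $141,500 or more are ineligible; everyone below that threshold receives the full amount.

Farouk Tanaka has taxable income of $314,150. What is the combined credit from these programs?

$864

Student Loan Interest Credit: $314,150 is at or below the $331,400 threshold, so the full $864 applies.
Dependent Care Credit: $314,150 meets or exceeds the $141,500 cutoff, so the credit is $0.
Total: $864 + $0 = $864.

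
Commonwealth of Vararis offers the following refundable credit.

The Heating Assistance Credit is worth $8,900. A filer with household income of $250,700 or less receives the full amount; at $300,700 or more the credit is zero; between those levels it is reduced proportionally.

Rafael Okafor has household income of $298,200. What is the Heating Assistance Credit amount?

$445

Heating Assistance Credit: $298,200 is $47,500 into a $50,000 phase-out range, leaving 2,500/50,000 of the credit: $8,900 × 2,500/50,000 = $445.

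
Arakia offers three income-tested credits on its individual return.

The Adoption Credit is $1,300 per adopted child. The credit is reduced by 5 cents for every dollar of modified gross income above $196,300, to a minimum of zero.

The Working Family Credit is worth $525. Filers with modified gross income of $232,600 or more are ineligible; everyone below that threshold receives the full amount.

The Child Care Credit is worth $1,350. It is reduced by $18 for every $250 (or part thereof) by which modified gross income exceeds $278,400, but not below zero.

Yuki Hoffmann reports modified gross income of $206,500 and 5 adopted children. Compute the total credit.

Adoption Credit: base = 5 × $1,300 = $6,500. 5% of the $10,200 excess over $196,300 is $510; credit = $6,500 − $510 = $5,990.
Working Family Credit: $206,500 is below the $232,600 cutoff, so the full $525 applies.
Child Care Credit: $206,500 is at or below the $278,400 threshold, so the full $1,350 applies.
Total: $5,990 + $525 + $1,350 = $7,865.

$7,865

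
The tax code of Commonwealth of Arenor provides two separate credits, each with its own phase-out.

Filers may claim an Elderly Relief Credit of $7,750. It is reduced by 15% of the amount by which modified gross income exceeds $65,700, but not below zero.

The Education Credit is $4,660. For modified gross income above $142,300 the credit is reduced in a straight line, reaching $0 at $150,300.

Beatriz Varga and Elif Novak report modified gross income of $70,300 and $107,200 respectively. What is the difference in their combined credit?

$5,535

Beatriz ($70,300): Elderly Relief Credit: 15% of the $4,600 excess over $65,700 is $690; credit = $7,750 − $690 = $7,060. Education Credit: $70,300 is at or below the $142,300 threshold, so the full $4,660 applies. total $7,060 + $4,660 = $11,720
Elif ($107,200): Elderly Relief Credit: 15% of the $41,500 excess over $65,700 is $6,225; credit = $7,750 − $6,225 = $1,525. Education Credit: $107,200 is at or below the $142,300 threshold, so the full $4,660 applies. total $1,525 + $4,660 = $6,185
Difference: |$11,720 − $6,185| = $5,535.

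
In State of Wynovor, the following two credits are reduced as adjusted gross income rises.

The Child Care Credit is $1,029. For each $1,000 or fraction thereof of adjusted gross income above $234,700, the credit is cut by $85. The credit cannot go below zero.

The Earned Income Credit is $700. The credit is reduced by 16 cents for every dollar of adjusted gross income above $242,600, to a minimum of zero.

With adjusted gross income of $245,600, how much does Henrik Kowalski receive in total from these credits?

$314

Child Care Credit: income exceeds $234,700 by $10,900, which is 11 full-or-partial $1,000 increments; reduction = 11 × $85 = $935, leaving $94.
Earned Income Credit: 16% of the $3,000 excess over $242,600 is $480; credit = $700 − $480 = $220.
Total: $94 + $220 = $314.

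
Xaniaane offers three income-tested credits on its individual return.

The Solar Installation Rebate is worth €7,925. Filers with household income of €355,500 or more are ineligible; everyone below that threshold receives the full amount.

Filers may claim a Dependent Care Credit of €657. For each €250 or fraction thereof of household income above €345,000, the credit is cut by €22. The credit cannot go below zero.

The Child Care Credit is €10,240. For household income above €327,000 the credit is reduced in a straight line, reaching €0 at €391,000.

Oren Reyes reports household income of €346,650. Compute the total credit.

€15,524

Solar Installation Rebate: €346,650 is below the €355,500 cutoff, so the full €7,925 applies.
Dependent Care Credit: income exceeds €345,000 by €1,650, which is 7 full-or-partial €250 increments; reduction = 7 × €22 = €154, leaving €503.
Child Care Credit: €346,650 is €19,650 into a €64,000 phase-out range, leaving 44,350/64,000 of the credit: €10,240 × 44,350/64,000 = €7,096.
Total: €7,925 + €503 + €7,096 = €15,524.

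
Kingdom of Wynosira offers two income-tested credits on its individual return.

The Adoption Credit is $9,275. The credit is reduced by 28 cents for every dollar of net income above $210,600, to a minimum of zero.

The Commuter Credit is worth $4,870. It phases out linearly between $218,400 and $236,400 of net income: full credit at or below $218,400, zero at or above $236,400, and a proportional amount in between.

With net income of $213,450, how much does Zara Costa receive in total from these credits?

Adoption Credit: 28% of the $2,850 excess over $210,600 is $798; credit = $9,275 − $798 = $8,477.
Commuter Credit: $213,450 is at or below the $218,400 threshold, so the full $4,870 applies.
Total: $8,477 + $4,870 = $13,347.

$13,347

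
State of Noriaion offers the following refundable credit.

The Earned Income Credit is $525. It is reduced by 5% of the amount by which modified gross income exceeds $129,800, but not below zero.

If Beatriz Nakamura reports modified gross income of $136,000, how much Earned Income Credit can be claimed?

Earned Income Credit: 5% of the $6,200 excess over $129,800 is $310; credit = $525 − $310 = $215.

$215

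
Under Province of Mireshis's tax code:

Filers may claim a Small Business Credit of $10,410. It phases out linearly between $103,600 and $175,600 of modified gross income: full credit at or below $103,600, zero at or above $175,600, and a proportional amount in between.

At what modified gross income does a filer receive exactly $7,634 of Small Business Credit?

$122,800

$7,634 is 7,634/10,410 of the full $10,410, so 2,776/10,410 of the $72,000 range has been used: income = $103,600 + $72,000 × 2,776/10,410 = $122,800.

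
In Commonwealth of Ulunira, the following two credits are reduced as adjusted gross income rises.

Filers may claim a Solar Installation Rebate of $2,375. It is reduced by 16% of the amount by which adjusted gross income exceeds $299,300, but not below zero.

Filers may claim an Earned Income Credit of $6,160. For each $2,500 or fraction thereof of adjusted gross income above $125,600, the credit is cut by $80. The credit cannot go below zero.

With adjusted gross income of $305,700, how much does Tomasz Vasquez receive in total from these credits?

$1,671

Solar Installation Rebate: 16% of the $6,400 excess over $299,300 is $1,024; credit = $2,375 − $1,024 = $1,351.
Earned Income Credit: income exceeds $125,600 by $180,100, which is 73 full-or-partial $2,500 increments; reduction = 73 × $80 = $5,840, leaving $320.
Total: $1,351 + $320 = $1,671.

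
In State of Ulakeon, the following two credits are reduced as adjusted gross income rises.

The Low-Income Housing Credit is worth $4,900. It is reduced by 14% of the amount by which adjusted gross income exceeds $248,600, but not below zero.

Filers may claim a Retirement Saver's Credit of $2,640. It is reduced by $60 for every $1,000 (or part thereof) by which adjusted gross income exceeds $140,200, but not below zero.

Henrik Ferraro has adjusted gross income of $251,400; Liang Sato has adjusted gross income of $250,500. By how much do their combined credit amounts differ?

$126

Henrik ($251,400): Low-Income Housing Credit: 14% of the $2,800 excess over $248,600 is $392; credit = $4,900 − $392 = $4,508. Retirement Saver's Credit: income exceeds $140,200 by $111,200 → 112 increments × $60 = $6,720 ≥ base, so the credit is $0. total $4,508 + $0 = $4,508
Liang ($250,500): Low-Income Housing Credit: 14% of the $1,900 excess over $248,600 is $266; credit = $4,900 − $266 = $4,634. Retirement Saver's Credit: income exceeds $140,200 by $110,300 → 111 increments × $60 = $6,660 ≥ base, so the credit is $0. total $4,634 + $0 = $4,634
Difference: |$4,508 − $4,634| = $126.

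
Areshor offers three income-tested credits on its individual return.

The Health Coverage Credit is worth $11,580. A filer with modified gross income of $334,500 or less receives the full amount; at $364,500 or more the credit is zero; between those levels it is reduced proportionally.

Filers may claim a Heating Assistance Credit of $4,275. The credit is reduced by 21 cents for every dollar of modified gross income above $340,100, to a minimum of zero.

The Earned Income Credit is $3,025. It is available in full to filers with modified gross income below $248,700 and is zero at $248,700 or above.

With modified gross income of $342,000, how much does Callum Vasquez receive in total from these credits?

Health Coverage Credit: $342,000 is $7,500 into a $30,000 phase-out range, leaving 22,500/30,000 of the credit: $11,580 × 22,500/30,000 = $8,685.
Heating Assistance Credit: 21% of the $1,900 excess over $340,100 is $399; credit = $4,275 − $399 = $3,876.
Earned Income Credit: $342,000 meets or exceeds the $248,700 cutoff, so the credit is $0.
Total: $8,685 + $3,876 + $0 = $12,561.

$12,561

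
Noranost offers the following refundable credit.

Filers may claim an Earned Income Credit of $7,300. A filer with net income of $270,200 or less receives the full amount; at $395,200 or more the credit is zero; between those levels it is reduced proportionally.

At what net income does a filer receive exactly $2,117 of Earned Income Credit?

$2,117 is 2,117/7,300 of the full $7,300, so 5,183/7,300 of the $125,000 range has been used: income = $270,200 + $125,000 × 5,183/7,300 = $358,950.

$358,950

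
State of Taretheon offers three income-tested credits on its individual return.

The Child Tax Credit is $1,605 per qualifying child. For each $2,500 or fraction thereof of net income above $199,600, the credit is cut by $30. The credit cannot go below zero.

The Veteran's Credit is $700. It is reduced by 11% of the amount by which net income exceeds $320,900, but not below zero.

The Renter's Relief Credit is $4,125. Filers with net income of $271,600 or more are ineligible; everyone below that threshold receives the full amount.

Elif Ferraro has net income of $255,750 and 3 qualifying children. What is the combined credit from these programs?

Child Tax Credit: base = 3 × $1,605 = $4,815. income exceeds $199,600 by $56,150, which is 23 full-or-partial $2,500 increments; reduction = 23 × $30 = $690, leaving $4,125.
Veteran's Credit: $255,750 is at or below the $320,900 threshold, so the full $700 applies.
Renter's Relief Credit: $255,750 is below the $271,600 cutoff, so the full $4,125 applies.
Total: $4,125 + $700 + $4,125 = $8,950.

$8,950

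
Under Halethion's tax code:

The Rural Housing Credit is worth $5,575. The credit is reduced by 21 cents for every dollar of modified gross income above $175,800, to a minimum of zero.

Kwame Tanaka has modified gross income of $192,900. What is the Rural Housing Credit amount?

Rural Housing Credit: 21% of the $17,100 excess over $175,800 is $3,591; credit = $5,575 − $3,591 = $1,984.

$1,984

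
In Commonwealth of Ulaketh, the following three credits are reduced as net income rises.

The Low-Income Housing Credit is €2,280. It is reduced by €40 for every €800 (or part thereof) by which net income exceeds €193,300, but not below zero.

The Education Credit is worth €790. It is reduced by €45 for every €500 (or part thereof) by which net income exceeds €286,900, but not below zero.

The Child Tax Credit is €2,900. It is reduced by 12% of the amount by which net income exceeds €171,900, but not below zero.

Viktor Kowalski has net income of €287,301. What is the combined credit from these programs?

Low-Income Housing Credit: income exceeds €193,300 by €94,001 → 118 increments × €40 = €4,720 ≥ base, so the credit is €0.
Education Credit: income exceeds €286,900 by €401, which is 1 full-or-partial €500 increment; reduction = 1 × €45 = €45, leaving €745.
Child Tax Credit: 12% of the €115,401 excess over €171,900 is €13,848.12 ≥ base, so the credit is €0.
Total: €0 + €745 + €0 = €745.

€745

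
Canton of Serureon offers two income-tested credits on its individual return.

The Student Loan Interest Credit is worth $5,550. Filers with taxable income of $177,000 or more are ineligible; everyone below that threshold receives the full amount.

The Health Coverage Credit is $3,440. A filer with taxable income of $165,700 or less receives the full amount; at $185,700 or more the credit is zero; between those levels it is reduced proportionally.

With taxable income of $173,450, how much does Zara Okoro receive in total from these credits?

$7,657

Student Loan Interest Credit: $173,450 is below the $177,000 cutoff, so the full $5,550 applies.
Health Coverage Credit: $173,450 is $7,750 into a $20,000 phase-out range, leaving 12,250/20,000 of the credit: $3,440 × 12,250/20,000 = $2,107.
Total: $5,550 + $2,107 = $7,657.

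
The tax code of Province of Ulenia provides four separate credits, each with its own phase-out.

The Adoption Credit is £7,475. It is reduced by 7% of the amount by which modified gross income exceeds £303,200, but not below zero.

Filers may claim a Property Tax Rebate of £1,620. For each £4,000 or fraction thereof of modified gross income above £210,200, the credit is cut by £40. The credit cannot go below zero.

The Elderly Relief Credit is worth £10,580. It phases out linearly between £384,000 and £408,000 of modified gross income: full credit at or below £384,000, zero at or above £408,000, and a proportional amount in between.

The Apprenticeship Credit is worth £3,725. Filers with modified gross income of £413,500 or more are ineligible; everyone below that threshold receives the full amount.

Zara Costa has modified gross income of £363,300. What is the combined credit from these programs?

Adoption Credit: 7% of the £60,100 excess over £303,200 is £4,207; credit = £7,475 − £4,207 = £3,268.
Property Tax Rebate: income exceeds £210,200 by £153,100, which is 39 full-or-partial £4,000 increments; reduction = 39 × £40 = £1,560, leaving £60.
Elderly Relief Credit: £363,300 is at or below the £384,000 threshold, so the full £10,580 applies.
Apprenticeship Credit: £363,300 is below the £413,500 cutoff, so the full £3,725 applies.
Total: £3,268 + £60 + £10,580 + £3,725 = £17,633.

£17,633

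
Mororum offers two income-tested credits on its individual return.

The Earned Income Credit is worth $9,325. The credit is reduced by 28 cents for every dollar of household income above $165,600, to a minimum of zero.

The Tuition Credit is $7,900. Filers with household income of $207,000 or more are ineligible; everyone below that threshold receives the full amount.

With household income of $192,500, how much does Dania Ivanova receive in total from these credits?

Earned Income Credit: 28% of the $26,900 excess over $165,600 is $7,532; credit = $9,325 − $7,532 = $1,793.
Tuition Credit: $192,500 is below the $207,000 cutoff, so the full $7,900 applies.
Total: $1,793 + $7,900 = $9,693.

$9,693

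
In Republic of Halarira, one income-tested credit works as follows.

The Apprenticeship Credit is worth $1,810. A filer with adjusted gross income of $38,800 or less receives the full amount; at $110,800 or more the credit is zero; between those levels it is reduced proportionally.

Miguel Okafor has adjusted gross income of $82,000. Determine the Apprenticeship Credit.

$724

Apprenticeship Credit: $82,000 is $43,200 into a $72,000 phase-out range, leaving 28,800/72,000 of the credit: $1,810 × 28,800/72,000 = $724.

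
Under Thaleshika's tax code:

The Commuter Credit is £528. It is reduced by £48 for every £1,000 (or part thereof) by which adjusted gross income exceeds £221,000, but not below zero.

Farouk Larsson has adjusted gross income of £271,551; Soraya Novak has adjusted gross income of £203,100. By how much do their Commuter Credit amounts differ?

Farouk (£271,551): Commuter Credit: income exceeds £221,000 by £50,551 → 51 increments × £48 = £2,448 ≥ base, so the credit is £0.
Soraya (£203,100): Commuter Credit: £203,100 is at or below the £221,000 threshold, so the full £528 applies.
Difference: |£0 − £528| = £528.

£528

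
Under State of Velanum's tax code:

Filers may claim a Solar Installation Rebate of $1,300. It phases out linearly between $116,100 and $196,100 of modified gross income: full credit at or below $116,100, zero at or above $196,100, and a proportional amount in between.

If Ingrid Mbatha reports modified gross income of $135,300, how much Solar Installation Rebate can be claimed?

Solar Installation Rebate: $135,300 is $19,200 into a $80,000 phase-out range, leaving 60,800/80,000 of the credit: $1,300 × 60,800/80,000 = $988.

$988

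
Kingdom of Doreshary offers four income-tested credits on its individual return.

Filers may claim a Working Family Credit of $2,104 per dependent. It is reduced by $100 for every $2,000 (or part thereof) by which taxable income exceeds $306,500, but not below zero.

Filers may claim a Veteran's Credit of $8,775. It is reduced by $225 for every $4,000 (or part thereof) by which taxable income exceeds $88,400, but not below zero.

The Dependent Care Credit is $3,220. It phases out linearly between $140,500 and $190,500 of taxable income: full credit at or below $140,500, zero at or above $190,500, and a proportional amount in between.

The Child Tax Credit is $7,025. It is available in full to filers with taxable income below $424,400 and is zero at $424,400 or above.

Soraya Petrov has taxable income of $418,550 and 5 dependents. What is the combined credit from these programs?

$11,845

Working Family Credit: base = 5 × $2,104 = $10,520. income exceeds $306,500 by $112,050, which is 57 full-or-partial $2,000 increments; reduction = 57 × $100 = $5,700, leaving $4,820.
Veteran's Credit: income exceeds $88,400 by $330,150 → 83 increments × $225 = $18,675 ≥ base, so the credit is $0.
Dependent Care Credit: $418,550 is at or above $190,500, so the credit is $0.
Child Tax Credit: $418,550 is below the $424,400 cutoff, so the full $7,025 applies.
Total: $4,820 + $0 + $0 + $7,025 = $11,845.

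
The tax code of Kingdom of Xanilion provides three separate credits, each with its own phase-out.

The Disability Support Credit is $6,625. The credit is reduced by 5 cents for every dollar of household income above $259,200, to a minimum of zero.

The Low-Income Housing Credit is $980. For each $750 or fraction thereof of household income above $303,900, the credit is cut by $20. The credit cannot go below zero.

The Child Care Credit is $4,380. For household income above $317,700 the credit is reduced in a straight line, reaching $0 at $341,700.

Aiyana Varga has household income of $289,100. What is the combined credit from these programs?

Disability Support Credit: 5% of the $29,900 excess over $259,200 is $1,495; credit = $6,625 − $1,495 = $5,130.
Low-Income Housing Credit: $289,100 is at or below the $303,900 threshold, so the full $980 applies.
Child Care Credit: $289,100 is at or below the $317,700 threshold, so the full $4,380 applies.
Total: $5,130 + $980 + $4,380 = $10,490.

$10,490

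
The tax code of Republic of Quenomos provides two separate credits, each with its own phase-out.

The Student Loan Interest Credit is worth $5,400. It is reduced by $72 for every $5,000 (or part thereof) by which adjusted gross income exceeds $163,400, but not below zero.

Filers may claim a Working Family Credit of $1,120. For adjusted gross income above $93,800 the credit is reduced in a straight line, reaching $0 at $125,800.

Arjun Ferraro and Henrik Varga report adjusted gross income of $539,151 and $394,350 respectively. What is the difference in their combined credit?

Arjun ($539,151): Student Loan Interest Credit: income exceeds $163,400 by $375,751 → 76 increments × $72 = $5,472 ≥ base, so the credit is $0. Working Family Credit: $539,151 is at or above $125,800, so the credit is $0. total $0 + $0 = $0
Henrik ($394,350): Student Loan Interest Credit: income exceeds $163,400 by $230,950, which is 47 full-or-partial $5,000 increments; reduction = 47 × $72 = $3,384, leaving $2,016. Working Family Credit: $394,350 is at or above $125,800, so the credit is $0. total $2,016 + $0 = $2,016
Difference: |$0 − $2,016| = $2,016.

$2,016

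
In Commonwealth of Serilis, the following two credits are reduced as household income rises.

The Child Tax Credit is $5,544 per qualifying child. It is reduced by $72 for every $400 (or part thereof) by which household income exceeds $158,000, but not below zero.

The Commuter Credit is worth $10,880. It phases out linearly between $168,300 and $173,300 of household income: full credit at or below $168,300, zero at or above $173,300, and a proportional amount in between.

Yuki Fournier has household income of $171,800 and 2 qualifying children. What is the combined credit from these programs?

Child Tax Credit: base = 2 × $5,544 = $11,088. income exceeds $158,000 by $13,800, which is 35 full-or-partial $400 increments; reduction = 35 × $72 = $2,520, leaving $8,568.
Commuter Credit: $171,800 is $3,500 into a $5,000 phase-out range, leaving 1,500/5,000 of the credit: $10,880 × 1,500/5,000 = $3,264.
Total: $8,568 + $3,264 = $11,832.

$11,832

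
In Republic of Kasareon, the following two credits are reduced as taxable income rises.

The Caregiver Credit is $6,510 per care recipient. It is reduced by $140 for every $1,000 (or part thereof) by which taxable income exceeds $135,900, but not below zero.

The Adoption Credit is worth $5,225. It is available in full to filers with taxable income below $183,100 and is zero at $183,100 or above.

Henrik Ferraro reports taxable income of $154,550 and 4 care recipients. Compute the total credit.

$28,605

Caregiver Credit: base = 4 × $6,510 = $26,040. income exceeds $135,900 by $18,650, which is 19 full-or-partial $1,000 increments; reduction = 19 × $140 = $2,660, leaving $23,380.
Adoption Credit: $154,550 is below the $183,100 cutoff, so the full $5,225 applies.
Total: $23,380 + $5,225 = $28,605.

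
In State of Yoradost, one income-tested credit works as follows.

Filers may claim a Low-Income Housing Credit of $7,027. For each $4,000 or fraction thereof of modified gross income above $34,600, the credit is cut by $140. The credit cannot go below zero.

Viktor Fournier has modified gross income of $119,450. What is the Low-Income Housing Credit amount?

$3,947

Low-Income Housing Credit: income exceeds $34,600 by $84,850, which is 22 full-or-partial $4,000 increments; reduction = 22 × $140 = $3,080, leaving $3,947.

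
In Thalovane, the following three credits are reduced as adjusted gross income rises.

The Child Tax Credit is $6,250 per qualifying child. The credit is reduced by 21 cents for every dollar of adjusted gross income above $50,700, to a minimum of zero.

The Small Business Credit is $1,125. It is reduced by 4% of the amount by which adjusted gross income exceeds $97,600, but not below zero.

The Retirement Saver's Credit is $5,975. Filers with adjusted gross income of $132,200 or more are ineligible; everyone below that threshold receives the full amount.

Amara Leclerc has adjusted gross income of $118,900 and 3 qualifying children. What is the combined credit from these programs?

$10,676

Child Tax Credit: base = 3 × $6,250 = $18,750. 21% of the $68,200 excess over $50,700 is $14,322; credit = $18,750 − $14,322 = $4,428.
Small Business Credit: 4% of the $21,300 excess over $97,600 is $852; credit = $1,125 − $852 = $273.
Retirement Saver's Credit: $118,900 is below the $132,200 cutoff, so the full $5,975 applies.
Total: $4,428 + $273 + $5,975 = $10,676.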